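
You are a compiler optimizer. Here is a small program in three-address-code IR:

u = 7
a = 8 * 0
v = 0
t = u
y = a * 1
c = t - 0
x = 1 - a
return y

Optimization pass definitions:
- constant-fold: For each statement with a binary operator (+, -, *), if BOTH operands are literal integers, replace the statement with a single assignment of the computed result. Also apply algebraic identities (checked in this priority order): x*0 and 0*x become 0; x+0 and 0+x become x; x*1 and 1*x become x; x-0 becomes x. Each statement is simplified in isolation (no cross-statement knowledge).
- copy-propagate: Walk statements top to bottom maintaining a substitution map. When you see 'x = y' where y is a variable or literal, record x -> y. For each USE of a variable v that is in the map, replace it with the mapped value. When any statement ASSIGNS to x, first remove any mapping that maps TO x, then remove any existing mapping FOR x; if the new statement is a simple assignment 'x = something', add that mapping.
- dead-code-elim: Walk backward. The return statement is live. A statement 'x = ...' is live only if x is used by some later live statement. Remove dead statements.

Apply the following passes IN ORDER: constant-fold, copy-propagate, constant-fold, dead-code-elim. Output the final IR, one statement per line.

Answer: return 0

Derivation:
Initial IR:
  u = 7
  a = 8 * 0
  v = 0
  t = u
  y = a * 1
  c = t - 0
  x = 1 - a
  return y
After constant-fold (8 stmts):
  u = 7
  a = 0
  v = 0
  t = u
  y = a
  c = t
  x = 1 - a
  return y
After copy-propagate (8 stmts):
  u = 7
  a = 0
  v = 0
  t = 7
  y = 0
  c = 7
  x = 1 - 0
  return 0
After constant-fold (8 stmts):
  u = 7
  a = 0
  v = 0
  t = 7
  y = 0
  c = 7
  x = 1
  return 0
After dead-code-elim (1 stmts):
  return 0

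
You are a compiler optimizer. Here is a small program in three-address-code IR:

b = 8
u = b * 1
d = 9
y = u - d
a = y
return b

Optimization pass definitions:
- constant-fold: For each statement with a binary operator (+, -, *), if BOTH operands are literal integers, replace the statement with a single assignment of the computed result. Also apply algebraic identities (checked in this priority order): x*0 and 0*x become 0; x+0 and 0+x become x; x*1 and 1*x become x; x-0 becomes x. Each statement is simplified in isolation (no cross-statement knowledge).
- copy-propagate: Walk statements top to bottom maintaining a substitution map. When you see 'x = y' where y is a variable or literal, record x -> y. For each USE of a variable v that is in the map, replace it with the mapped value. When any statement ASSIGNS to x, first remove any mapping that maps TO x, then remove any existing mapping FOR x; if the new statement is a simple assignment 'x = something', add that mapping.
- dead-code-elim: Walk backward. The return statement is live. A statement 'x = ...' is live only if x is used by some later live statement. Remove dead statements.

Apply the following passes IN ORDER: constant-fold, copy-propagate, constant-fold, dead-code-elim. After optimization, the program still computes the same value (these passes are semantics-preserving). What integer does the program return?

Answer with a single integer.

Initial IR:
  b = 8
  u = b * 1
  d = 9
  y = u - d
  a = y
  return b
After constant-fold (6 stmts):
  b = 8
  u = b
  d = 9
  y = u - d
  a = y
  return b
After copy-propagate (6 stmts):
  b = 8
  u = 8
  d = 9
  y = 8 - 9
  a = y
  return 8
After constant-fold (6 stmts):
  b = 8
  u = 8
  d = 9
  y = -1
  a = y
  return 8
After dead-code-elim (1 stmts):
  return 8
Evaluate:
  b = 8  =>  b = 8
  u = b * 1  =>  u = 8
  d = 9  =>  d = 9
  y = u - d  =>  y = -1
  a = y  =>  a = -1
  return b = 8

Answer: 8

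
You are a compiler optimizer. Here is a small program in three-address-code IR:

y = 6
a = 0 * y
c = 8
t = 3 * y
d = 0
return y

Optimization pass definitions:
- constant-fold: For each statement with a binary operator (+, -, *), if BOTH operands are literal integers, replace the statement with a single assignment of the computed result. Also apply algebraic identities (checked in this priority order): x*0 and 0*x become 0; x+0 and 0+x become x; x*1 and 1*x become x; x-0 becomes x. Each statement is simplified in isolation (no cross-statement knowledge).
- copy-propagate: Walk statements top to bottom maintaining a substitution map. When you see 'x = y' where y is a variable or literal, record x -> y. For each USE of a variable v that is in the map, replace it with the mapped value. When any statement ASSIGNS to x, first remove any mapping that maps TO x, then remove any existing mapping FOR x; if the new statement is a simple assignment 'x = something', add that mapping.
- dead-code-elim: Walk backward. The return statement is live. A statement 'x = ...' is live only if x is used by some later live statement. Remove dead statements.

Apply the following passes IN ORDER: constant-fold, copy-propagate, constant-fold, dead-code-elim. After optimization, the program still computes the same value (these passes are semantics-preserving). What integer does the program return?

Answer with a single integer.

Initial IR:
  y = 6
  a = 0 * y
  c = 8
  t = 3 * y
  d = 0
  return y
After constant-fold (6 stmts):
  y = 6
  a = 0
  c = 8
  t = 3 * y
  d = 0
  return y
After copy-propagate (6 stmts):
  y = 6
  a = 0
  c = 8
  t = 3 * 6
  d = 0
  return 6
After constant-fold (6 stmts):
  y = 6
  a = 0
  c = 8
  t = 18
  d = 0
  return 6
After dead-code-elim (1 stmts):
  return 6
Evaluate:
  y = 6  =>  y = 6
  a = 0 * y  =>  a = 0
  c = 8  =>  c = 8
  t = 3 * y  =>  t = 18
  d = 0  =>  d = 0
  return y = 6

Answer: 6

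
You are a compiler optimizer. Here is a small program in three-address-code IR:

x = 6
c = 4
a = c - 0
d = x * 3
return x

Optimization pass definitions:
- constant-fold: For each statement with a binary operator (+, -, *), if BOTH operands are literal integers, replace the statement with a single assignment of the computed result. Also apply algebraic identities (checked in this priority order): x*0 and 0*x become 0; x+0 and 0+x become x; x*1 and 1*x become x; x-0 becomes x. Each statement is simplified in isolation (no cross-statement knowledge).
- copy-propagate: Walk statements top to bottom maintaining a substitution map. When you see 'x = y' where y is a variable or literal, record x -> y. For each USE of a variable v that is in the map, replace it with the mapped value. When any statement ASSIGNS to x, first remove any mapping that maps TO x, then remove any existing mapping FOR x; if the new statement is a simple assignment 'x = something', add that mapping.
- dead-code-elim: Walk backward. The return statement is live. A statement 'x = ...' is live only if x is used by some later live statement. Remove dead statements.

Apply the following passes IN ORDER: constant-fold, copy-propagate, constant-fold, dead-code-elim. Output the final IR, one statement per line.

Initial IR:
  x = 6
  c = 4
  a = c - 0
  d = x * 3
  return x
After constant-fold (5 stmts):
  x = 6
  c = 4
  a = c
  d = x * 3
  return x
After copy-propagate (5 stmts):
  x = 6
  c = 4
  a = 4
  d = 6 * 3
  return 6
After constant-fold (5 stmts):
  x = 6
  c = 4
  a = 4
  d = 18
  return 6
After dead-code-elim (1 stmts):
  return 6

Answer: return 6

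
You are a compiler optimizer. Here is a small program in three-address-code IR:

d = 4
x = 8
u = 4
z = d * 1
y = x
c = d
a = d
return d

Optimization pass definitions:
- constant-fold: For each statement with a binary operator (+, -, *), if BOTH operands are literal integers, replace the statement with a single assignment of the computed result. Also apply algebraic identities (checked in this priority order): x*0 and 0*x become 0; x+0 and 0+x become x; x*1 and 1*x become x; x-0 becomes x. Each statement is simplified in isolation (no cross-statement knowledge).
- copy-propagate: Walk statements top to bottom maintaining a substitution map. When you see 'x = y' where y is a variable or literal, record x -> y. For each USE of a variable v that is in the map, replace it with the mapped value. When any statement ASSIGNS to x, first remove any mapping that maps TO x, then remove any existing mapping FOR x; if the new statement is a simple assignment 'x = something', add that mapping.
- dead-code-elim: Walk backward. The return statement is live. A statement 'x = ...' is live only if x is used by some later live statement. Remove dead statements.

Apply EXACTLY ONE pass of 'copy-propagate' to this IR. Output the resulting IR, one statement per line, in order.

Applying copy-propagate statement-by-statement:
  [1] d = 4  (unchanged)
  [2] x = 8  (unchanged)
  [3] u = 4  (unchanged)
  [4] z = d * 1  -> z = 4 * 1
  [5] y = x  -> y = 8
  [6] c = d  -> c = 4
  [7] a = d  -> a = 4
  [8] return d  -> return 4
Result (8 stmts):
  d = 4
  x = 8
  u = 4
  z = 4 * 1
  y = 8
  c = 4
  a = 4
  return 4

Answer: d = 4
x = 8
u = 4
z = 4 * 1
y = 8
c = 4
a = 4
return 4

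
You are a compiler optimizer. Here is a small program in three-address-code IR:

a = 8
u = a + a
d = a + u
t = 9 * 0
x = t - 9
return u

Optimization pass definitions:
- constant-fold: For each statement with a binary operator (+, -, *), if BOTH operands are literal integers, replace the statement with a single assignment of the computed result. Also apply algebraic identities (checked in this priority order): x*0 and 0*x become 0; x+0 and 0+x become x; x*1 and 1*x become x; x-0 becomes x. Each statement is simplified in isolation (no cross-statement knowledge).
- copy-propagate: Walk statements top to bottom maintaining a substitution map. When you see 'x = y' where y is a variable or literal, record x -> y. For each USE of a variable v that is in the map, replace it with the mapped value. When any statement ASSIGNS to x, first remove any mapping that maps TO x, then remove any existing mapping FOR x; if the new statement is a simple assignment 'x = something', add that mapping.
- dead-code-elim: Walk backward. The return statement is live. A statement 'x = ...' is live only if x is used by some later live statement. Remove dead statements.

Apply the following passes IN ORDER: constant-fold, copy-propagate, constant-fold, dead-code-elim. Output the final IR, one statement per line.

Answer: u = 16
return u

Derivation:
Initial IR:
  a = 8
  u = a + a
  d = a + u
  t = 9 * 0
  x = t - 9
  return u
After constant-fold (6 stmts):
  a = 8
  u = a + a
  d = a + u
  t = 0
  x = t - 9
  return u
After copy-propagate (6 stmts):
  a = 8
  u = 8 + 8
  d = 8 + u
  t = 0
  x = 0 - 9
  return u
After constant-fold (6 stmts):
  a = 8
  u = 16
  d = 8 + u
  t = 0
  x = -9
  return u
After dead-code-elim (2 stmts):
  u = 16
  return u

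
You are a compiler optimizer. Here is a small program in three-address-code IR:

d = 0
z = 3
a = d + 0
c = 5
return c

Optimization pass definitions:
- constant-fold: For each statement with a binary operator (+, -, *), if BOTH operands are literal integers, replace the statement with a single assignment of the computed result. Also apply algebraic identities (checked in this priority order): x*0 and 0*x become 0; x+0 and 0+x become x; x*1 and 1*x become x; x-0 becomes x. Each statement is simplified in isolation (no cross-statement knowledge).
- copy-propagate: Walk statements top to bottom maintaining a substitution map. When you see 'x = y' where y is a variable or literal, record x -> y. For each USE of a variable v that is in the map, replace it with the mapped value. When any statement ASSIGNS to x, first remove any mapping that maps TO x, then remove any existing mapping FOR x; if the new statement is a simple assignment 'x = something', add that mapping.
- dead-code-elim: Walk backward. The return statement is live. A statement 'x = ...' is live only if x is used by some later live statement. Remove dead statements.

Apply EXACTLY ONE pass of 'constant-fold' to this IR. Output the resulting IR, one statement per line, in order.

Answer: d = 0
z = 3
a = d
c = 5
return c

Derivation:
Applying constant-fold statement-by-statement:
  [1] d = 0  (unchanged)
  [2] z = 3  (unchanged)
  [3] a = d + 0  -> a = d
  [4] c = 5  (unchanged)
  [5] return c  (unchanged)
Result (5 stmts):
  d = 0
  z = 3
  a = d
  c = 5
  return c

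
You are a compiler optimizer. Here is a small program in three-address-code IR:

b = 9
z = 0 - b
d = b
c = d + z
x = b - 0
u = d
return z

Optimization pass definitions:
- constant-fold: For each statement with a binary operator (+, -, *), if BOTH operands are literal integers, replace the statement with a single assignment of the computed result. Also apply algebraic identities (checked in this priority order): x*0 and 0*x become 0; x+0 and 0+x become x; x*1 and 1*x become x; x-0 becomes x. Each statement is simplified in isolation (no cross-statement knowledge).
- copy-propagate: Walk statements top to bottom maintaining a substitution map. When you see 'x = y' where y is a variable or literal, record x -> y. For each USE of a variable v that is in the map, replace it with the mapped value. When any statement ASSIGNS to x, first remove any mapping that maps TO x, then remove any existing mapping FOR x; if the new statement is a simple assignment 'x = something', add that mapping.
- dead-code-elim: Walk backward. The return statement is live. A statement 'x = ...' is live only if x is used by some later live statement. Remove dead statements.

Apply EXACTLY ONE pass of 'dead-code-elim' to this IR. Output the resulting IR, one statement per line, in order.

Applying dead-code-elim statement-by-statement:
  [7] return z  -> KEEP (return); live=['z']
  [6] u = d  -> DEAD (u not live)
  [5] x = b - 0  -> DEAD (x not live)
  [4] c = d + z  -> DEAD (c not live)
  [3] d = b  -> DEAD (d not live)
  [2] z = 0 - b  -> KEEP; live=['b']
  [1] b = 9  -> KEEP; live=[]
Result (3 stmts):
  b = 9
  z = 0 - b
  return z

Answer: b = 9
z = 0 - b
return z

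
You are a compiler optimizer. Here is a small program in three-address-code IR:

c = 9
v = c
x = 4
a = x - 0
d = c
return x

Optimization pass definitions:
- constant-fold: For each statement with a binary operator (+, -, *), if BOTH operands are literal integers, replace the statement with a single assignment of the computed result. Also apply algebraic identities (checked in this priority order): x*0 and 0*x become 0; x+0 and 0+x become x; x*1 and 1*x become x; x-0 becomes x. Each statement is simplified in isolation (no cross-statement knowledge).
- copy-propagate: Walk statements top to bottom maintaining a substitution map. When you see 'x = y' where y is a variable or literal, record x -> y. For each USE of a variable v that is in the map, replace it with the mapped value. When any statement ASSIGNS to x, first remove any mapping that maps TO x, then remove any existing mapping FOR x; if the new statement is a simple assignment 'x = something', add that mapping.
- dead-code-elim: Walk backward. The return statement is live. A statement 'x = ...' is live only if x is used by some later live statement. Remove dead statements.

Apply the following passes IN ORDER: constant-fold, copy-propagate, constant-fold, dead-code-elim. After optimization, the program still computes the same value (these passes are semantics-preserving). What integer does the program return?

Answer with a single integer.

Initial IR:
  c = 9
  v = c
  x = 4
  a = x - 0
  d = c
  return x
After constant-fold (6 stmts):
  c = 9
  v = c
  x = 4
  a = x
  d = c
  return x
After copy-propagate (6 stmts):
  c = 9
  v = 9
  x = 4
  a = 4
  d = 9
  return 4
After constant-fold (6 stmts):
  c = 9
  v = 9
  x = 4
  a = 4
  d = 9
  return 4
After dead-code-elim (1 stmts):
  return 4
Evaluate:
  c = 9  =>  c = 9
  v = c  =>  v = 9
  x = 4  =>  x = 4
  a = x - 0  =>  a = 4
  d = c  =>  d = 9
  return x = 4

Answer: 4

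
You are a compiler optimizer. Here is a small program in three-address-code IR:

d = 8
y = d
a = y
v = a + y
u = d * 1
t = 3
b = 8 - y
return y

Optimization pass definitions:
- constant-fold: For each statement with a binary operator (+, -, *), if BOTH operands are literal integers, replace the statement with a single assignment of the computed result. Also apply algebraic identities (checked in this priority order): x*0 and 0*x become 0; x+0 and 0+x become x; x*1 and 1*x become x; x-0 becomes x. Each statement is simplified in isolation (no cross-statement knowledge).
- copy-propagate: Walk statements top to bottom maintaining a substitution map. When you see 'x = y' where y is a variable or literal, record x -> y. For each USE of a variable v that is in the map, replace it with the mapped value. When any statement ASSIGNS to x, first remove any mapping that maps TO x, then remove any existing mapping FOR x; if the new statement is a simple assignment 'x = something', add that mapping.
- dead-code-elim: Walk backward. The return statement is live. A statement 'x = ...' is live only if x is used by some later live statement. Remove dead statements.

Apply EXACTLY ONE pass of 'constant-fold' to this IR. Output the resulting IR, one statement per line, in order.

Answer: d = 8
y = d
a = y
v = a + y
u = d
t = 3
b = 8 - y
return y

Derivation:
Applying constant-fold statement-by-statement:
  [1] d = 8  (unchanged)
  [2] y = d  (unchanged)
  [3] a = y  (unchanged)
  [4] v = a + y  (unchanged)
  [5] u = d * 1  -> u = d
  [6] t = 3  (unchanged)
  [7] b = 8 - y  (unchanged)
  [8] return y  (unchanged)
Result (8 stmts):
  d = 8
  y = d
  a = y
  v = a + y
  u = d
  t = 3
  b = 8 - y
  return y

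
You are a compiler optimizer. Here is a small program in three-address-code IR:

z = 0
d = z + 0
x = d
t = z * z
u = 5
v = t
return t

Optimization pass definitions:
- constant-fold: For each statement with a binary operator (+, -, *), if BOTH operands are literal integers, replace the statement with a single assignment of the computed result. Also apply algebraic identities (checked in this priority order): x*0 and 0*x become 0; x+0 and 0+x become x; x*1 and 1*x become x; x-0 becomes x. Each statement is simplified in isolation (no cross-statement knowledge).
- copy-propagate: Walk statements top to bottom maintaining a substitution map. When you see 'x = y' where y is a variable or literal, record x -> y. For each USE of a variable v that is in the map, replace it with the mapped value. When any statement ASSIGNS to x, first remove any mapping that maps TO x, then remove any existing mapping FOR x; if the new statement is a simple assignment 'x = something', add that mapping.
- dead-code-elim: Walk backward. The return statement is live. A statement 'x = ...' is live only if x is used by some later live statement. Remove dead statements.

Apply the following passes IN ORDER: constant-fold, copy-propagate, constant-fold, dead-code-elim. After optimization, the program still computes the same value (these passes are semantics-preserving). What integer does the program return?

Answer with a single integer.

Answer: 0

Derivation:
Initial IR:
  z = 0
  d = z + 0
  x = d
  t = z * z
  u = 5
  v = t
  return t
After constant-fold (7 stmts):
  z = 0
  d = z
  x = d
  t = z * z
  u = 5
  v = t
  return t
After copy-propagate (7 stmts):
  z = 0
  d = 0
  x = 0
  t = 0 * 0
  u = 5
  v = t
  return t
After constant-fold (7 stmts):
  z = 0
  d = 0
  x = 0
  t = 0
  u = 5
  v = t
  return t
After dead-code-elim (2 stmts):
  t = 0
  return t
Evaluate:
  z = 0  =>  z = 0
  d = z + 0  =>  d = 0
  x = d  =>  x = 0
  t = z * z  =>  t = 0
  u = 5  =>  u = 5
  v = t  =>  v = 0
  return t = 0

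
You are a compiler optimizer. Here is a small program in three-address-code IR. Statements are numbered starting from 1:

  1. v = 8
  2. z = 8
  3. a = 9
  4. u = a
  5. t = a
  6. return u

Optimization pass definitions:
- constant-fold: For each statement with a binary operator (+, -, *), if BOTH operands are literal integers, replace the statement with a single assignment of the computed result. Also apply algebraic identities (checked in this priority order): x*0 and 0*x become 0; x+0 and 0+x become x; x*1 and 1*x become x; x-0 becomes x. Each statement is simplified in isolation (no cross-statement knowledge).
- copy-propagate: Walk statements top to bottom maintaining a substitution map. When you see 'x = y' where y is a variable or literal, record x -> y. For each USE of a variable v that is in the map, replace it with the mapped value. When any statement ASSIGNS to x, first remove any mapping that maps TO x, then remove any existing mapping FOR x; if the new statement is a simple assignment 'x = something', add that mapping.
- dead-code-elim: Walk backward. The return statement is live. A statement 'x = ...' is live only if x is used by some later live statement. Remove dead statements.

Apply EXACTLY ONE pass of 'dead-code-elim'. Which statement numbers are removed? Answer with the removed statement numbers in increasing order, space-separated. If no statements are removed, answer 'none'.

Backward liveness scan:
Stmt 1 'v = 8': DEAD (v not in live set [])
Stmt 2 'z = 8': DEAD (z not in live set [])
Stmt 3 'a = 9': KEEP (a is live); live-in = []
Stmt 4 'u = a': KEEP (u is live); live-in = ['a']
Stmt 5 't = a': DEAD (t not in live set ['u'])
Stmt 6 'return u': KEEP (return); live-in = ['u']
Removed statement numbers: [1, 2, 5]
Surviving IR:
  a = 9
  u = a
  return u

Answer: 1 2 5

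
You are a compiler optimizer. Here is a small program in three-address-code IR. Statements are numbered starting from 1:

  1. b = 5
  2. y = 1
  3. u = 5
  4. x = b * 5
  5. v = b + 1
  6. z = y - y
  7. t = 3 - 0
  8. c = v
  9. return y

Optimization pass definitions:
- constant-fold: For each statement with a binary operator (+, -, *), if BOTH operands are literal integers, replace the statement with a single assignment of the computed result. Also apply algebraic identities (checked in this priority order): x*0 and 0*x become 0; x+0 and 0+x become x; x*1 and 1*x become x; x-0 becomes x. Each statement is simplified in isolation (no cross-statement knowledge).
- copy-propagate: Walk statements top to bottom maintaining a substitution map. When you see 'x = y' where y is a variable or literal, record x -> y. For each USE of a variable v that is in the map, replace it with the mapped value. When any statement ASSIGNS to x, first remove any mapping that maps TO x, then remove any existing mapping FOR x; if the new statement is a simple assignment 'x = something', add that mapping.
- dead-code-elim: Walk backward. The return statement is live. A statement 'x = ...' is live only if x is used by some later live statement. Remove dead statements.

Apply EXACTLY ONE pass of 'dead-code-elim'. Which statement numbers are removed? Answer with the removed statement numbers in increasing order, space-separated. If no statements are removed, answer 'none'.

Answer: 1 3 4 5 6 7 8

Derivation:
Backward liveness scan:
Stmt 1 'b = 5': DEAD (b not in live set [])
Stmt 2 'y = 1': KEEP (y is live); live-in = []
Stmt 3 'u = 5': DEAD (u not in live set ['y'])
Stmt 4 'x = b * 5': DEAD (x not in live set ['y'])
Stmt 5 'v = b + 1': DEAD (v not in live set ['y'])
Stmt 6 'z = y - y': DEAD (z not in live set ['y'])
Stmt 7 't = 3 - 0': DEAD (t not in live set ['y'])
Stmt 8 'c = v': DEAD (c not in live set ['y'])
Stmt 9 'return y': KEEP (return); live-in = ['y']
Removed statement numbers: [1, 3, 4, 5, 6, 7, 8]
Surviving IR:
  y = 1
  return y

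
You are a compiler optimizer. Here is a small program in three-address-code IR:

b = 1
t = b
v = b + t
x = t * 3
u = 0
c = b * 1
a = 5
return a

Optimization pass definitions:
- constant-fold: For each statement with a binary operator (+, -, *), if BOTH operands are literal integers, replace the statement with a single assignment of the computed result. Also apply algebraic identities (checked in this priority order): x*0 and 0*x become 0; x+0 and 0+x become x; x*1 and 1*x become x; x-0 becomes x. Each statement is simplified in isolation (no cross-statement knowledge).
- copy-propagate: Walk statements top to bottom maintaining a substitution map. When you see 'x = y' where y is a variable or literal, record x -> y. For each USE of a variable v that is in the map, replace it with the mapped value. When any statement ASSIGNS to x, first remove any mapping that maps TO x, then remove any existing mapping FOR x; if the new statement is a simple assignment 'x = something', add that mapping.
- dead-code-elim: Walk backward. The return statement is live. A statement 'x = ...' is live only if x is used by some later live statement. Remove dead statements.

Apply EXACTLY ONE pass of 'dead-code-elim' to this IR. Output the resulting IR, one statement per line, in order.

Applying dead-code-elim statement-by-statement:
  [8] return a  -> KEEP (return); live=['a']
  [7] a = 5  -> KEEP; live=[]
  [6] c = b * 1  -> DEAD (c not live)
  [5] u = 0  -> DEAD (u not live)
  [4] x = t * 3  -> DEAD (x not live)
  [3] v = b + t  -> DEAD (v not live)
  [2] t = b  -> DEAD (t not live)
  [1] b = 1  -> DEAD (b not live)
Result (2 stmts):
  a = 5
  return a

Answer: a = 5
return a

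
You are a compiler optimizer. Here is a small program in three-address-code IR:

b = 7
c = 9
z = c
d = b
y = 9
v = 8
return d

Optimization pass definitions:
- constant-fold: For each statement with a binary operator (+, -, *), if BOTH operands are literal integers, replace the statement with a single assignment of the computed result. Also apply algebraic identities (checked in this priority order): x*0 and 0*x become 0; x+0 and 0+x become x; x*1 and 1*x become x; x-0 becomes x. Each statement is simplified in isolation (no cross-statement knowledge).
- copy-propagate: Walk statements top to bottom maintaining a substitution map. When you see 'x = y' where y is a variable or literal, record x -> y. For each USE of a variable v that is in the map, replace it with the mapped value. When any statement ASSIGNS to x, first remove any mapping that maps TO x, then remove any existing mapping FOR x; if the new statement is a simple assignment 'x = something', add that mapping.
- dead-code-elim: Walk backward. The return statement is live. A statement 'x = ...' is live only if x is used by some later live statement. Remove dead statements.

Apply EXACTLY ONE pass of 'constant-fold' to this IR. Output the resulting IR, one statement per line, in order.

Applying constant-fold statement-by-statement:
  [1] b = 7  (unchanged)
  [2] c = 9  (unchanged)
  [3] z = c  (unchanged)
  [4] d = b  (unchanged)
  [5] y = 9  (unchanged)
  [6] v = 8  (unchanged)
  [7] return d  (unchanged)
Result (7 stmts):
  b = 7
  c = 9
  z = c
  d = b
  y = 9
  v = 8
  return d

Answer: b = 7
c = 9
z = c
d = b
y = 9
v = 8
return d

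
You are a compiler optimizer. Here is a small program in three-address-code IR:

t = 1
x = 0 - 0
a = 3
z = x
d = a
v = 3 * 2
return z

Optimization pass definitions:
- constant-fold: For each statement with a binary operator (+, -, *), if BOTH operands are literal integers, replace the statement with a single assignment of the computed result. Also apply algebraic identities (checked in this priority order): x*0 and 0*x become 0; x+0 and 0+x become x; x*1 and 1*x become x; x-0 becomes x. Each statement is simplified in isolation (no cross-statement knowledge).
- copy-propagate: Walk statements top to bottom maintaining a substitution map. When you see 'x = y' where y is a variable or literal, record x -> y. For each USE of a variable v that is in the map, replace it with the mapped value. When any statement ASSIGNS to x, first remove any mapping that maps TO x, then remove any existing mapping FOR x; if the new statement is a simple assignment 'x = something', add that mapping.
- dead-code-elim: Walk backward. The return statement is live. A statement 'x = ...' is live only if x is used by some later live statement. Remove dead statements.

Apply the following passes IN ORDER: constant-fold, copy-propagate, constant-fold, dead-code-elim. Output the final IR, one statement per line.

Initial IR:
  t = 1
  x = 0 - 0
  a = 3
  z = x
  d = a
  v = 3 * 2
  return z
After constant-fold (7 stmts):
  t = 1
  x = 0
  a = 3
  z = x
  d = a
  v = 6
  return z
After copy-propagate (7 stmts):
  t = 1
  x = 0
  a = 3
  z = 0
  d = 3
  v = 6
  return 0
After constant-fold (7 stmts):
  t = 1
  x = 0
  a = 3
  z = 0
  d = 3
  v = 6
  return 0
After dead-code-elim (1 stmts):
  return 0

Answer: return 0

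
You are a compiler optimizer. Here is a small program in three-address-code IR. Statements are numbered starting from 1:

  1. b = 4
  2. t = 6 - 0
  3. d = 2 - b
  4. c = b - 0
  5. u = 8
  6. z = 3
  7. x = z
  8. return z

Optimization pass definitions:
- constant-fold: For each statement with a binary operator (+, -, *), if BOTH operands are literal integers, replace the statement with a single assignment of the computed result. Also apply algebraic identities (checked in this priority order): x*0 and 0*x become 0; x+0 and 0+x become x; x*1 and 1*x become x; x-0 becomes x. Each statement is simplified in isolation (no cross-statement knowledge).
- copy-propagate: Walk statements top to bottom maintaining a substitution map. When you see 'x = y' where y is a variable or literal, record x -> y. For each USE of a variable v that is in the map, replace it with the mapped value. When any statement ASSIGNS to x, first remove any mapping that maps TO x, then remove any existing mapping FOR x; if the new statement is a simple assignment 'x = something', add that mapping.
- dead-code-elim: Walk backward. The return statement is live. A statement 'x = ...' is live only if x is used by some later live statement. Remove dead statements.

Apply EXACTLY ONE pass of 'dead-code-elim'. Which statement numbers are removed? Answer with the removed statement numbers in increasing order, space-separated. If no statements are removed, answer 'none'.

Backward liveness scan:
Stmt 1 'b = 4': DEAD (b not in live set [])
Stmt 2 't = 6 - 0': DEAD (t not in live set [])
Stmt 3 'd = 2 - b': DEAD (d not in live set [])
Stmt 4 'c = b - 0': DEAD (c not in live set [])
Stmt 5 'u = 8': DEAD (u not in live set [])
Stmt 6 'z = 3': KEEP (z is live); live-in = []
Stmt 7 'x = z': DEAD (x not in live set ['z'])
Stmt 8 'return z': KEEP (return); live-in = ['z']
Removed statement numbers: [1, 2, 3, 4, 5, 7]
Surviving IR:
  z = 3
  return z

Answer: 1 2 3 4 5 7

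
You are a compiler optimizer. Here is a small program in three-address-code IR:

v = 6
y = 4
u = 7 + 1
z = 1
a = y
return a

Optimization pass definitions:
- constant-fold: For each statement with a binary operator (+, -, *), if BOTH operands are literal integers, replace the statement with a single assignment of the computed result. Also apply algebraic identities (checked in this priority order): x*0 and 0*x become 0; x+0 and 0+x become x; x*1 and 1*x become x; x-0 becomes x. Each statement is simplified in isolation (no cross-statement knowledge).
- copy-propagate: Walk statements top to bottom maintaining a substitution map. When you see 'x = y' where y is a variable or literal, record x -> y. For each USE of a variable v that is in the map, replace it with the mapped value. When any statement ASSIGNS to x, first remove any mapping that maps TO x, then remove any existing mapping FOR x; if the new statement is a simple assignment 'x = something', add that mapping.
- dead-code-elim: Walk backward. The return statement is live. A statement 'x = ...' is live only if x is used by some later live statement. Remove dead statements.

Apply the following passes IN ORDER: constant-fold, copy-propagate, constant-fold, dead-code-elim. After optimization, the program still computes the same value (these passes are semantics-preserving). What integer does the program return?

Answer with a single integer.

Initial IR:
  v = 6
  y = 4
  u = 7 + 1
  z = 1
  a = y
  return a
After constant-fold (6 stmts):
  v = 6
  y = 4
  u = 8
  z = 1
  a = y
  return a
After copy-propagate (6 stmts):
  v = 6
  y = 4
  u = 8
  z = 1
  a = 4
  return 4
After constant-fold (6 stmts):
  v = 6
  y = 4
  u = 8
  z = 1
  a = 4
  return 4
After dead-code-elim (1 stmts):
  return 4
Evaluate:
  v = 6  =>  v = 6
  y = 4  =>  y = 4
  u = 7 + 1  =>  u = 8
  z = 1  =>  z = 1
  a = y  =>  a = 4
  return a = 4

Answer: 4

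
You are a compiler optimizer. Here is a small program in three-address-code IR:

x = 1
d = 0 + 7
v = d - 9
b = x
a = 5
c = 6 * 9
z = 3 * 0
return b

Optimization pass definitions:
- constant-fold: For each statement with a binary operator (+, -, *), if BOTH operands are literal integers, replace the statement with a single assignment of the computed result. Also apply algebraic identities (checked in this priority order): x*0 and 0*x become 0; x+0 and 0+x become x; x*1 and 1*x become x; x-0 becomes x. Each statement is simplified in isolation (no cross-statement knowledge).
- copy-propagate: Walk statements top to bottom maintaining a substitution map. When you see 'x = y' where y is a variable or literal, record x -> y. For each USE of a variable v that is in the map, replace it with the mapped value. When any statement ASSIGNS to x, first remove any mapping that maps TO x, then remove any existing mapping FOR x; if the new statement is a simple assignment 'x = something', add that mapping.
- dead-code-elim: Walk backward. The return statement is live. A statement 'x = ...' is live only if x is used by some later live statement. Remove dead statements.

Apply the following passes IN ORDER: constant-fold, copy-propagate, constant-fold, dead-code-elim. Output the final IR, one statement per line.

Answer: return 1

Derivation:
Initial IR:
  x = 1
  d = 0 + 7
  v = d - 9
  b = x
  a = 5
  c = 6 * 9
  z = 3 * 0
  return b
After constant-fold (8 stmts):
  x = 1
  d = 7
  v = d - 9
  b = x
  a = 5
  c = 54
  z = 0
  return b
After copy-propagate (8 stmts):
  x = 1
  d = 7
  v = 7 - 9
  b = 1
  a = 5
  c = 54
  z = 0
  return 1
After constant-fold (8 stmts):
  x = 1
  d = 7
  v = -2
  b = 1
  a = 5
  c = 54
  z = 0
  return 1
After dead-code-elim (1 stmts):
  return 1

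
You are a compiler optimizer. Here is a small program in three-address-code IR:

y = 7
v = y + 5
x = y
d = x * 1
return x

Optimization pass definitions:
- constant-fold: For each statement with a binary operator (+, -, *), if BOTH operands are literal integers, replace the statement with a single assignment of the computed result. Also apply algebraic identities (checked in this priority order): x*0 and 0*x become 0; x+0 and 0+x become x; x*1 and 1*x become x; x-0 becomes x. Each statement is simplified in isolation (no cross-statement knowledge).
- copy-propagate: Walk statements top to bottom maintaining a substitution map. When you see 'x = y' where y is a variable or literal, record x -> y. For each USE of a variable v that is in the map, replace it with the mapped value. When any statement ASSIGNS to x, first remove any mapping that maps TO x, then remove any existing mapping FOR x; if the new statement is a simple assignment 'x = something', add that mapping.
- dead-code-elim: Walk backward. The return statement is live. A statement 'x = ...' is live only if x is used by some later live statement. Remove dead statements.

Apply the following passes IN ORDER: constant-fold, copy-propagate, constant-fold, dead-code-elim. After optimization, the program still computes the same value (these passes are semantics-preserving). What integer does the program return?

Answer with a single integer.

Initial IR:
  y = 7
  v = y + 5
  x = y
  d = x * 1
  return x
After constant-fold (5 stmts):
  y = 7
  v = y + 5
  x = y
  d = x
  return x
After copy-propagate (5 stmts):
  y = 7
  v = 7 + 5
  x = 7
  d = 7
  return 7
After constant-fold (5 stmts):
  y = 7
  v = 12
  x = 7
  d = 7
  return 7
After dead-code-elim (1 stmts):
  return 7
Evaluate:
  y = 7  =>  y = 7
  v = y + 5  =>  v = 12
  x = y  =>  x = 7
  d = x * 1  =>  d = 7
  return x = 7

Answer: 7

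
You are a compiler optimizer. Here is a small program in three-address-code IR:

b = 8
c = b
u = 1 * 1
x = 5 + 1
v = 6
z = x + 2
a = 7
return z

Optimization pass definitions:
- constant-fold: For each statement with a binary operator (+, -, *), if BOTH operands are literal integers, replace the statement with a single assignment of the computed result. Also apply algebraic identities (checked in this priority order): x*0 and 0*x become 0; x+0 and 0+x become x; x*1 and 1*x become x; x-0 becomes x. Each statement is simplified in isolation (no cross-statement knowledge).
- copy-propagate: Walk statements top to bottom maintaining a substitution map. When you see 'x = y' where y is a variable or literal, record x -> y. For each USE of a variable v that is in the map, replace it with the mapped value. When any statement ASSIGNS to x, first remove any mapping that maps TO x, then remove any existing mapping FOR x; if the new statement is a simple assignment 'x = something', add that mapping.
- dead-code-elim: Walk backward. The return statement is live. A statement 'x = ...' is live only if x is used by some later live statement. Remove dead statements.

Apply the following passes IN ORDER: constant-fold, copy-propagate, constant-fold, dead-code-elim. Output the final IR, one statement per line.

Initial IR:
  b = 8
  c = b
  u = 1 * 1
  x = 5 + 1
  v = 6
  z = x + 2
  a = 7
  return z
After constant-fold (8 stmts):
  b = 8
  c = b
  u = 1
  x = 6
  v = 6
  z = x + 2
  a = 7
  return z
After copy-propagate (8 stmts):
  b = 8
  c = 8
  u = 1
  x = 6
  v = 6
  z = 6 + 2
  a = 7
  return z
After constant-fold (8 stmts):
  b = 8
  c = 8
  u = 1
  x = 6
  v = 6
  z = 8
  a = 7
  return z
After dead-code-elim (2 stmts):
  z = 8
  return z

Answer: z = 8
return z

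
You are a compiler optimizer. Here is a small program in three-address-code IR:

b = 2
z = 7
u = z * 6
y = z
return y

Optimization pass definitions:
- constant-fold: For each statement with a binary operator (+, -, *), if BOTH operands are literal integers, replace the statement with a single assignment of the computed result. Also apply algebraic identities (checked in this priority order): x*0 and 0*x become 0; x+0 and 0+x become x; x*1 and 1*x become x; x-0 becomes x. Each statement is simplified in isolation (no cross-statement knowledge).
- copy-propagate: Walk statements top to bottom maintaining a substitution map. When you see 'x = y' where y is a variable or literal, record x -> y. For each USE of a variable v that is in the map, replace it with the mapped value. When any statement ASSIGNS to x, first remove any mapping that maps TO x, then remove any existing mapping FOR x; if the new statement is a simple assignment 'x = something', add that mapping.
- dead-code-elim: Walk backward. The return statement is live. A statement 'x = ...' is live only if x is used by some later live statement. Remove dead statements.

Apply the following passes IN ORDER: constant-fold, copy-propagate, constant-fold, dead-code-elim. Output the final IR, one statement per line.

Initial IR:
  b = 2
  z = 7
  u = z * 6
  y = z
  return y
After constant-fold (5 stmts):
  b = 2
  z = 7
  u = z * 6
  y = z
  return y
After copy-propagate (5 stmts):
  b = 2
  z = 7
  u = 7 * 6
  y = 7
  return 7
After constant-fold (5 stmts):
  b = 2
  z = 7
  u = 42
  y = 7
  return 7
After dead-code-elim (1 stmts):
  return 7

Answer: return 7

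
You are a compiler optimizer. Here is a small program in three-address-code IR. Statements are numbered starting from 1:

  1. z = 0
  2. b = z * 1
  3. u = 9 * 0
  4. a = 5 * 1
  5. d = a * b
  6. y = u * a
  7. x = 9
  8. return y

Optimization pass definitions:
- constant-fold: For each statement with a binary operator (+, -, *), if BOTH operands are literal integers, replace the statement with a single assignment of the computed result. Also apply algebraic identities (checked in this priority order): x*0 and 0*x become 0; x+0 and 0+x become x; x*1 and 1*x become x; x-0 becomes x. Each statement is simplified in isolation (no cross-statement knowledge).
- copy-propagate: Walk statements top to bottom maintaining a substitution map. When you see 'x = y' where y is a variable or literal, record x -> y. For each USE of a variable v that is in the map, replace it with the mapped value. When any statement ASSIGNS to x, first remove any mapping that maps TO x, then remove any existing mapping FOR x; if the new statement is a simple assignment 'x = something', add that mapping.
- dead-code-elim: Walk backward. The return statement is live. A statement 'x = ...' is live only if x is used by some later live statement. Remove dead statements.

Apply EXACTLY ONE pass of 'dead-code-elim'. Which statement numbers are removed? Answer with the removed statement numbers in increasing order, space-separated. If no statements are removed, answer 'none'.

Answer: 1 2 5 7

Derivation:
Backward liveness scan:
Stmt 1 'z = 0': DEAD (z not in live set [])
Stmt 2 'b = z * 1': DEAD (b not in live set [])
Stmt 3 'u = 9 * 0': KEEP (u is live); live-in = []
Stmt 4 'a = 5 * 1': KEEP (a is live); live-in = ['u']
Stmt 5 'd = a * b': DEAD (d not in live set ['a', 'u'])
Stmt 6 'y = u * a': KEEP (y is live); live-in = ['a', 'u']
Stmt 7 'x = 9': DEAD (x not in live set ['y'])
Stmt 8 'return y': KEEP (return); live-in = ['y']
Removed statement numbers: [1, 2, 5, 7]
Surviving IR:
  u = 9 * 0
  a = 5 * 1
  y = u * a
  return y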